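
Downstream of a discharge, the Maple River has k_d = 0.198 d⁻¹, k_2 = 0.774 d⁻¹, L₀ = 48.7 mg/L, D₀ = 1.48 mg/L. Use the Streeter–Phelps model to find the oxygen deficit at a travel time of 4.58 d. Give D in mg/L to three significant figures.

D ≈ 6.32 mg/L

k_d L₀/(k_2−k_d) = 0.198×48.7/(0.774−0.198) = 9.643/0.5760 = 16.74 mg/L.
e^(−k_d t) = e^(−0.198×4.580) = 0.4038; e^(−k_2 t) = e^(−0.774×4.580) = 0.02887.
D = 16.74 × (0.4038 − 0.02887) + 1.48 × 0.02887 = 6.277 + 0.04273 = 6.319 mg/L.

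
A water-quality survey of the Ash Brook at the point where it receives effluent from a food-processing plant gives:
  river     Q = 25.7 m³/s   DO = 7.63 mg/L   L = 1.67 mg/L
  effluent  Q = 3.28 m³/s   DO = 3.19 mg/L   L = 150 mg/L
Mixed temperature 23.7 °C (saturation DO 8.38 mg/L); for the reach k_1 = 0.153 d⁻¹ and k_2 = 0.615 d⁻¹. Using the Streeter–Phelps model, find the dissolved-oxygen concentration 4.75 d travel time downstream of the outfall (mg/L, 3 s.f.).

DO ≈ 5.69 mg/L

Mixed DO = (25.7×7.63 + 3.28×3.19)/(25.7+3.28) = 206.6/28.98 = 7.127 mg/L.
Mixed L₀ = (25.7×1.67 + 3.28×150)/(28.98) = 534.9/28.98 = 18.46 mg/L.
Initial deficit D₀ = C_s − DO₀ = 8.38 − 7.127 = 1.253 mg/L.
D(4.75) = [0.153×18.46/(0.615−0.153)](e^(−0.153×4.75) − e^(−0.615×4.75)) + 1.253 e^(−0.615×4.75)
= 6.113 × (0.4835 − 0.05387) + 1.253 × 0.05387 = 2.694 mg/L.
DO = 8.38 − 2.694 = 5.686 mg/L.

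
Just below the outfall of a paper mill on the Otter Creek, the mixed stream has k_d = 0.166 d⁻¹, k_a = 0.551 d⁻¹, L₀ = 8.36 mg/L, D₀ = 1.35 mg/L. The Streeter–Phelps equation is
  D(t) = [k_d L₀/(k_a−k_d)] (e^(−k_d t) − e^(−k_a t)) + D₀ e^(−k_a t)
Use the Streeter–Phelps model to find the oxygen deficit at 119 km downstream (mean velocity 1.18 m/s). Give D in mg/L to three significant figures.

Travel time t = x/v = 119 km / (1.18 m/s) = 119000 m / 1.18 m/s = 100800 s = 1.167 d.
k_d L₀/(k_a−k_d) = 0.166×8.36/(0.551−0.166) = 1.388/0.3850 = 3.605 mg/L.
e^(−k_d t) = e^(−0.166×1.167) = 0.8239; e^(−k_a t) = e^(−0.551×1.167) = 0.5256.
D = 3.605 × (0.8239 − 0.5256) + 1.35 × 0.5256 = 1.075 + 0.7096 = 1.785 mg/L.

D ≈ 1.78 mg/L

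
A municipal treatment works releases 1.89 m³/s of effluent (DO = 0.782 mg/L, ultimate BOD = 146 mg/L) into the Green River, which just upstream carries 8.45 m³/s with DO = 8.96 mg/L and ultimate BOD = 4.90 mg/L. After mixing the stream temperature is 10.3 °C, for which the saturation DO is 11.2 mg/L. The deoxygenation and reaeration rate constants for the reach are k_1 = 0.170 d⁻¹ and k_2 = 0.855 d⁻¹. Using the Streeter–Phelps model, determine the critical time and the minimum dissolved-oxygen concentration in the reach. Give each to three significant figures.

Mixed DO = (8.45×8.96 + 1.89×0.782)/(8.45+1.89) = 77.19/10.34 = 7.465 mg/L.
Mixed L₀ = (8.45×4.90 + 1.89×146)/(10.34) = 317.3/10.34 = 30.69 mg/L.
Initial deficit D₀ = C_s − DO₀ = 11.2 − 7.465 = 3.735 mg/L.
t_c = (1/0.6850) ln[(0.855/0.170)(1 − 3.735×0.6850/(0.170×30.69))] = 1.460 × ln(2.563) = 1.374 d.
D_c = (0.170/0.855) × 30.69 × e^(−0.170×1.374) = 0.1988 × 30.69 × 0.7917 = 4.831 mg/L.
Minimum DO = 11.2 − 4.831 = 6.369 mg/L.

t_c ≈ 1.37 d; minimum DO ≈ 6.37 mg/L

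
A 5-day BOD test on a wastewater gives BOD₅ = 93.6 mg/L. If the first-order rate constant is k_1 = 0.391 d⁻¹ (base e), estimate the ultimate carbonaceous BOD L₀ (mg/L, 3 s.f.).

L₀ ≈ 109 mg/L

BOD₅ = L₀(1 − e^(−5k_1)) ⇒ L₀ = BOD₅ / (1 − e^(−5×0.391))
= 93.6 / (1 − 0.1416) = 93.6 / 0.8584 = 109.0 mg/L.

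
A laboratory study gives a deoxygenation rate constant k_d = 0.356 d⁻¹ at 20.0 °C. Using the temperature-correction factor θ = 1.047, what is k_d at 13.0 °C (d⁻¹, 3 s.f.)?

k_d(T₂) = k_d(T₁) · θ^(T₂−T₁) = 0.356 × 1.047^(13.0−20.0)
= 0.356 × 1.047^-7.00 = 0.356 × 0.7251 = 0.2581 d⁻¹.

k_d ≈ 0.258 d⁻¹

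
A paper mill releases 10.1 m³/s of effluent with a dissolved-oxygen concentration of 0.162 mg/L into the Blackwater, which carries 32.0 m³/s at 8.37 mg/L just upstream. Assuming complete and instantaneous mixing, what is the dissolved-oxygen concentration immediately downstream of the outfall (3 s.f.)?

Flow-weighted mixing: C = (Q_r C_r + Q_w C_w)/(Q_r + Q_w)
= (32.0×8.37 + 10.1×0.162)/(32.0 + 10.1) = 269.5/42.10 = 6.401 mg/L.

6.40 mg/L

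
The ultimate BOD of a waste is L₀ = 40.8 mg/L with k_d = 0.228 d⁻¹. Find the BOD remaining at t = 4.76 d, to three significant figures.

L_t = L₀ e^(−k_d t) = 40.8 × e^(−0.228×4.76) = 40.8 × 0.3378 = 13.78 mg/L.

L ≈ 13.8 mg/L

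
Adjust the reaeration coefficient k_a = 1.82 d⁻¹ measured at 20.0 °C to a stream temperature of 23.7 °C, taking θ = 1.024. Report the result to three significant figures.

k_a ≈ 1.99 d⁻¹

k_a(T₂) = k_a(T₁) · θ^(T₂−T₁) = 1.82 × 1.024^(23.7−20.0)
= 1.82 × 1.024^3.70 = 1.82 × 1.092 = 1.987 d⁻¹.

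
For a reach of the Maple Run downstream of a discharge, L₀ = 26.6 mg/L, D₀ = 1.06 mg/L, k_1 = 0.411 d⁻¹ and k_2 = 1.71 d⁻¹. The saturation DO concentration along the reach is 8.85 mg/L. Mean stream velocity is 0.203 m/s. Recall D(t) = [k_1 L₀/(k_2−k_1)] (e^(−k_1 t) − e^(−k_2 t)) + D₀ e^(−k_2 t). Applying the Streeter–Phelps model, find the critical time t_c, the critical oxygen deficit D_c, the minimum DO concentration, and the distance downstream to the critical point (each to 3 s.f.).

t_c ≈ 0.994 d; D_c ≈ 4.25 mg/L; min DO ≈ 4.60 mg/L; x_c ≈ 17.4 km

At the critical point dD/dt = 0, so k_1 L₀ e^(−k_1 t) = k_2 D. Substituting D(t) from the Streeter–Phelps equation and solving for t gives
t_c = ln[(k_2/k_1)(1 − D₀(k_2−k_1)/(k_1 L₀))] / (k_2−k_1).
Here k_2−k_1 = 1.299 d⁻¹ and 1 − D₀(k_2−k_1)/(k_1 L₀) = 1 − 1.06×1.299/(0.411×26.6) = 0.8741, so
t_c = ln(4.161 × 0.8741) / 1.299 = 1.291 / 1.299 = 0.9939 d.
D_c = (k_1/k_2) L₀ e^(−k_1 t_c) = (0.411/1.71) × 26.6 × e^(−0.411×0.9939) = 0.2404 × 26.6 × 0.6647 = 4.249 mg/L.
Minimum DO = C_s − D_c = 8.85 − 4.249 = 4.601 mg/L.
x_c = v t_c = 0.203 m/s × 0.9939 d × 86400 s/d = 17430 m ≈ 17.4 km.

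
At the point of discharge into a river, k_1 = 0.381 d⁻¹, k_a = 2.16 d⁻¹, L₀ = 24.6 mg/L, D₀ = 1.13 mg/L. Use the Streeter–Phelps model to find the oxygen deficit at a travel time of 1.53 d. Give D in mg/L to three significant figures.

k_1 L₀/(k_a−k_1) = 0.381×24.6/(2.16−0.381) = 9.373/1.779 = 5.268 mg/L.
e^(−k_1 t) = e^(−0.381×1.530) = 0.5583; e^(−k_a t) = e^(−2.16×1.530) = 0.03671.
D = 5.268 × (0.5583 − 0.03671) + 1.13 × 0.03671 = 2.748 + 0.04148 = 2.789 mg/L.

D ≈ 2.79 mg/L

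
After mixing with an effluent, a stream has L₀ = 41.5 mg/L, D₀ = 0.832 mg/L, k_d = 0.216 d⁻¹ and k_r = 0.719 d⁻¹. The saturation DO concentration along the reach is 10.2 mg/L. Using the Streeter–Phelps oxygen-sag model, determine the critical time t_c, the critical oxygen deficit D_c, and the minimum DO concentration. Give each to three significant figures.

With k_r/k_d = 3.329 and 1 − D₀(k_r−k_d)/(k_d L₀) = 0.9533,
t_c = ln(3.329 × 0.9533) / (0.719 − 0.216) = ln(3.173) / 0.5030 = 1.155/0.5030 = 2.296 d.
D_c = (k_d/k_r) L₀ e^(−k_d t_c) = (0.216/0.719) × 41.5 × e^(−0.216×2.296) = 0.3004 × 41.5 × 0.6090 = 7.593 mg/L.
Minimum DO = C_s − D_c = 10.2 − 7.593 = 2.607 mg/L.

t_c ≈ 2.30 d; D_c ≈ 7.59 mg/L; min DO ≈ 2.61 mg/L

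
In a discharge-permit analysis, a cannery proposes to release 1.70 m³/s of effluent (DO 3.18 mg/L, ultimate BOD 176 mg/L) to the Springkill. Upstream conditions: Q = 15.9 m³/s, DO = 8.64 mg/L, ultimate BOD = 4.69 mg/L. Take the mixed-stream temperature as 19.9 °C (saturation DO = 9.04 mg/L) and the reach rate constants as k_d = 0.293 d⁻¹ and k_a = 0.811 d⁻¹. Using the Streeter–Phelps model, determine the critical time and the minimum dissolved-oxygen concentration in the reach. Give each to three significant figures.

t_c ≈ 1.81 d; minimum DO ≈ 4.53 mg/L

Mixed DO = (15.9×8.64 + 1.70×3.18)/(15.9+1.70) = 142.8/17.60 = 8.113 mg/L.
Mixed L₀ = (15.9×4.69 + 1.70×176)/(17.60) = 373.8/17.60 = 21.24 mg/L.
Initial deficit D₀ = C_s − DO₀ = 9.04 − 8.113 = 0.9274 mg/L.
t_c = (1/0.5180) ln[(0.811/0.293)(1 − 0.9274×0.5180/(0.293×21.24))] = 1.931 × ln(2.554) = 1.810 d.
D_c = (0.293/0.811) × 21.24 × e^(−0.293×1.810) = 0.3613 × 21.24 × 0.5884 = 4.514 mg/L.
Minimum DO = 9.04 − 4.514 = 4.526 mg/L.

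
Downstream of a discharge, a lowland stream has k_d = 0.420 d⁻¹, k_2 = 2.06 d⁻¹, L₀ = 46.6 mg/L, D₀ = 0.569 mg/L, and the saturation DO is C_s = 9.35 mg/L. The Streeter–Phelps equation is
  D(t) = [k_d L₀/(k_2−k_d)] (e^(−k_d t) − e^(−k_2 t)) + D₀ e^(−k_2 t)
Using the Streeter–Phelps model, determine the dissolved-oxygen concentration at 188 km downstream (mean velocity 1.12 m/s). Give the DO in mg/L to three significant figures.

DO ≈ 4.28 mg/L

Travel time t = x/v = 188 km / (1.12 m/s) = 188000 m / 1.12 m/s = 167900 s = 1.943 d.
k_d L₀/(k_2−k_d) = 0.420×46.6/(2.06−0.420) = 19.57/1.640 = 11.93 mg/L.
e^(−k_d t) = e^(−0.420×1.943) = 0.4422; e^(−k_2 t) = e^(−2.06×1.943) = 0.01828.
D = 11.93 × (0.4422 − 0.01828) + 0.569 × 0.01828 = 5.059 + 0.01040 = 5.070 mg/L.
DO = C_s − D = 9.35 − 5.070 = 4.280 mg/L.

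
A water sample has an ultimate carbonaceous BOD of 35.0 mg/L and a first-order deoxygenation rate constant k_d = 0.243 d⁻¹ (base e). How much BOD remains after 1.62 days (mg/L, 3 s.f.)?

L ≈ 23.6 mg/L

L_t = L₀ e^(−k_d t) = 35.0 × e^(−0.243×1.62) = 35.0 × 0.6746 = 23.61 mg/L.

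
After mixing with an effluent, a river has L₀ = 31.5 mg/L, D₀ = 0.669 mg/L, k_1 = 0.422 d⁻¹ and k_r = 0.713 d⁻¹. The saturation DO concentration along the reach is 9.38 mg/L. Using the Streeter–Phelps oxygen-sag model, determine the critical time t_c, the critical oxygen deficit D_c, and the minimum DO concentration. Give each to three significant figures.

t_c ≈ 1.75 d; D_c ≈ 8.90 mg/L; min DO ≈ 0.478 mg/L

t_c = [1/(k_r−k_1)] ln[(k_r/k_1)(1 − D₀(k_r−k_1)/(k_1 L₀))]
= [1/(0.713−0.422)] ln[(0.713/0.422)(1 − 0.669×0.2910/(0.422×31.5))]
= (1/0.2910) ln[1.690 × 0.9854] = 3.436 × ln(1.665) = 3.436 × 0.5097 = 1.752 d.
D_c = (k_1/k_r) L₀ e^(−k_1 t_c) = (0.422/0.713) × 31.5 × e^(−0.422×1.752) = 0.5919 × 31.5 × 0.4775 = 8.902 mg/L.
Minimum DO = C_s − D_c = 9.38 − 8.902 = 0.4776 mg/L.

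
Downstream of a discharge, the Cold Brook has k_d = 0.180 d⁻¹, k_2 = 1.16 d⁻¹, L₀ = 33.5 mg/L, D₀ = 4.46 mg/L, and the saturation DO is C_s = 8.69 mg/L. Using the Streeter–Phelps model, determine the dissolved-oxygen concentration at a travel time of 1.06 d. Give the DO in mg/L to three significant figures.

k_d L₀/(k_2−k_d) = 0.180×33.5/(1.16−0.180) = 6.030/0.9800 = 6.153 mg/L.
e^(−k_d t) = e^(−0.180×1.060) = 0.8263; e^(−k_2 t) = e^(−1.16×1.060) = 0.2924.
D = 6.153 × (0.8263 − 0.2924) + 4.46 × 0.2924 = 3.285 + 1.304 = 4.589 mg/L.
DO = C_s − D = 8.69 − 4.589 = 4.101 mg/L.

DO ≈ 4.10 mg/L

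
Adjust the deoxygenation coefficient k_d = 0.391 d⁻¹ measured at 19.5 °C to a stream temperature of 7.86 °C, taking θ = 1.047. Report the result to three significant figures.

k_d ≈ 0.229 d⁻¹

k_d(T₂) = k_d(T₁) · θ^(T₂−T₁) = 0.391 × 1.047^(7.86−19.5)
= 0.391 × 1.047^-11.6 = 0.391 × 0.5859 = 0.2291 d⁻¹.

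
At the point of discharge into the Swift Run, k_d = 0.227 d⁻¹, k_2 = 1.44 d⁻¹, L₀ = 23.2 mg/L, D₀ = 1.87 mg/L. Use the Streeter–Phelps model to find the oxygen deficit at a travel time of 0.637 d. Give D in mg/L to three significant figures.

D ≈ 2.77 mg/L

k_d L₀/(k_2−k_d) = 0.227×23.2/(1.44−0.227) = 5.266/1.213 = 4.342 mg/L.
e^(−k_d t) = e^(−0.227×0.6370) = 0.8654; e^(−k_2 t) = e^(−1.44×0.6370) = 0.3996.
D = 4.342 × (0.8654 − 0.3996) + 1.87 × 0.3996 = 2.022 + 0.7473 = 2.769 mg/L.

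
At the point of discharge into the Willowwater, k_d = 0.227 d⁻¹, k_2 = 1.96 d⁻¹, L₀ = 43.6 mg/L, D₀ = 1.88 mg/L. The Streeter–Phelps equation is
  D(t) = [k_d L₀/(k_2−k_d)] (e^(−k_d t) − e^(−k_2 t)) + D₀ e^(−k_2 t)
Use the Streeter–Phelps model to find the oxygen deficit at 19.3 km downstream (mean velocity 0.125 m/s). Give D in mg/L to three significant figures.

Travel time t = x/v = 19.3 km / (0.125 m/s) = 19300 m / 0.125 m/s = 154400 s = 1.787 d.
k_d L₀/(k_2−k_d) = 0.227×43.6/(1.96−0.227) = 9.897/1.733 = 5.711 mg/L.
e^(−k_d t) = e^(−0.227×1.787) = 0.6665; e^(−k_2 t) = e^(−1.96×1.787) = 0.03012.
D = 5.711 × (0.6665 − 0.03012) + 1.88 × 0.03012 = 3.635 + 0.05662 = 3.691 mg/L.

D ≈ 3.69 mg/L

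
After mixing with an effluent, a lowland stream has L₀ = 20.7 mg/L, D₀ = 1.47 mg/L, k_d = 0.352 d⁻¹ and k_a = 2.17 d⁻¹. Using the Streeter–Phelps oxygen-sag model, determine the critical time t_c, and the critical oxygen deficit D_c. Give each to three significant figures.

At the critical point dD/dt = 0, so k_d L₀ e^(−k_d t) = k_a D. Substituting D(t) from the Streeter–Phelps equation and solving for t gives
t_c = ln[(k_a/k_d)(1 − D₀(k_a−k_d)/(k_d L₀))] / (k_a−k_d).
Here k_a−k_d = 1.818 d⁻¹ and 1 − D₀(k_a−k_d)/(k_d L₀) = 1 − 1.47×1.818/(0.352×20.7) = 0.6332, so
t_c = ln(6.165 × 0.6332) / 1.818 = 1.362 / 1.818 = 0.7491 d.
D_c = (k_d/k_a) L₀ e^(−k_d t_c) = (0.352/2.17) × 20.7 × e^(−0.352×0.7491) = 0.1622 × 20.7 × 0.7682 = 2.579 mg/L.

t_c ≈ 0.749 d; D_c ≈ 2.58 mg/L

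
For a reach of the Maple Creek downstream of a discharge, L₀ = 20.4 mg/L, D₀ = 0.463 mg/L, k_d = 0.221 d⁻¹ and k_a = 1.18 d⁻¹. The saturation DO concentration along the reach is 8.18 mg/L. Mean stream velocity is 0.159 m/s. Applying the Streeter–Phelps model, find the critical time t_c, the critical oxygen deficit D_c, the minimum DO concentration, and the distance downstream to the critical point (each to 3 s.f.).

t_c = [1/(k_a−k_d)] ln[(k_a/k_d)(1 − D₀(k_a−k_d)/(k_d L₀))]
= [1/(1.18−0.221)] ln[(1.18/0.221)(1 − 0.463×0.9590/(0.221×20.4))]
= (1/0.9590) ln[5.339 × 0.9015] = 1.043 × ln(4.814) = 1.043 × 1.571 = 1.639 d.
D_c = (k_d/k_a) L₀ e^(−k_d t_c) = (0.221/1.18) × 20.4 × e^(−0.221×1.639) = 0.1873 × 20.4 × 0.6962 = 2.660 mg/L.
Minimum DO = C_s − D_c = 8.18 − 2.660 = 5.520 mg/L.
x_c = v t_c = 0.159 m/s × 1.639 d × 86400 s/d = 22510 m ≈ 22.5 km.

t_c ≈ 1.64 d; D_c ≈ 2.66 mg/L; min DO ≈ 5.52 mg/L; x_c ≈ 22.5 km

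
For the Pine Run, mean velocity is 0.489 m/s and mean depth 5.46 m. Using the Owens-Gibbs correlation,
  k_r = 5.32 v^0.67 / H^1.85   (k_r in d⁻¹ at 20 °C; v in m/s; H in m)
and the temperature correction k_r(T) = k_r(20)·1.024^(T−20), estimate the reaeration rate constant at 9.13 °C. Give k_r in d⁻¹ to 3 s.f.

k_r ≈ 0.110 d⁻¹

k_r(20) = 5.32 × 0.489^0.67 / 5.46^1.85 = 5.32 × 0.6192 / 23.11 = 0.1425 d⁻¹.
k_r(9.13) = 0.1425 × 1.024^(9.13−20) = 0.1425 × 0.7728 = 0.1101 d⁻¹.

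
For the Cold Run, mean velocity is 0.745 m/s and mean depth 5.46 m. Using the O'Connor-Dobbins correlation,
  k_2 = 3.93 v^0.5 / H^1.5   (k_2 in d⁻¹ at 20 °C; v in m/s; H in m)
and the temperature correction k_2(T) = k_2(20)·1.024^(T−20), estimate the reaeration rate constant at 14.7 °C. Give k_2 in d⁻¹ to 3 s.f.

k_2 ≈ 0.234 d⁻¹

k_2(20) = 3.93 × 0.745^0.5 / 5.46^1.5 = 3.93 × 0.8631 / 12.76 = 0.2659 d⁻¹.
k_2(14.7) = 0.2659 × 1.024^(14.7−20) = 0.2659 × 0.8819 = 0.2345 d⁻¹.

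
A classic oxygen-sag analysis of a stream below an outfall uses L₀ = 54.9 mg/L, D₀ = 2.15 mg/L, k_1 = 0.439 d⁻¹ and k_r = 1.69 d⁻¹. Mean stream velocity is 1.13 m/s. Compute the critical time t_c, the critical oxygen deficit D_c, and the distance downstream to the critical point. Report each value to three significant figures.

At the critical point dD/dt = 0, so k_1 L₀ e^(−k_1 t) = k_r D. Substituting D(t) from the Streeter–Phelps equation and solving for t gives
t_c = ln[(k_r/k_1)(1 − D₀(k_r−k_1)/(k_1 L₀))] / (k_r−k_1).
Here k_r−k_1 = 1.251 d⁻¹ and 1 − D₀(k_r−k_1)/(k_1 L₀) = 1 − 2.15×1.251/(0.439×54.9) = 0.8884, so
t_c = ln(3.850 × 0.8884) / 1.251 = 1.230 / 1.251 = 0.9829 d.
L(t_c) = L₀ e^(−k_1 t_c) = 54.9 × 0.6495 = 35.66 mg/L, and at the critical point k_r D_c = k_1 L, so D_c = (0.439/1.69) × 35.66 = 9.263 mg/L.
x_c = v t_c = 1.13 m/s × 0.9829 d × 86400 s/d = 95970 m ≈ 96.0 km.

t_c ≈ 0.983 d; D_c ≈ 9.26 mg/L; x_c ≈ 96.0 km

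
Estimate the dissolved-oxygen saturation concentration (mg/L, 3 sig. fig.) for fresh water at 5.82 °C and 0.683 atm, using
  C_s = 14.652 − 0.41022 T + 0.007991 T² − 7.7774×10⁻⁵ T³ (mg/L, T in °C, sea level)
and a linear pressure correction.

At sea level: C_s = 14.652 − 0.41022×5.82 + 0.007991×5.82² − 7.7774×10⁻⁵×5.82³ = 12.52 mg/L.
Pressure correction: C_s' = 12.52 × 0.683 = 8.551 mg/L.

C_s ≈ 8.55 mg/L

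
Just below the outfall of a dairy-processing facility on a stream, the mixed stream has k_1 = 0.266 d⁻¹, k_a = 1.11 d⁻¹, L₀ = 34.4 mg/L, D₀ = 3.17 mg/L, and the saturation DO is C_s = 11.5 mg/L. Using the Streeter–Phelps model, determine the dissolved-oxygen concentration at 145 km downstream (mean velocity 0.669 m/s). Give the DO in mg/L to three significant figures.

DO ≈ 6.41 mg/L

Travel time t = x/v = 145 km / (0.669 m/s) = 145000 m / 0.669 m/s = 216700 s = 2.509 d.
k_1 L₀/(k_a−k_1) = 0.266×34.4/(1.11−0.266) = 9.150/0.8440 = 10.84 mg/L.
e^(−k_1 t) = e^(−0.266×2.509) = 0.5131; e^(−k_a t) = e^(−1.11×2.509) = 0.06176.
D = 10.84 × (0.5131 − 0.06176) + 3.17 × 0.06176 = 4.893 + 0.1958 = 5.089 mg/L.
DO = C_s − D = 11.5 − 5.089 = 6.411 mg/L.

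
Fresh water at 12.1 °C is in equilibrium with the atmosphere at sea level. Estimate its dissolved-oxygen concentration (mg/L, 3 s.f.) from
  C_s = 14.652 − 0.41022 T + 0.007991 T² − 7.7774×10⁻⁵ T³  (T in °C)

C_s ≈ 10.7 mg/L

C_s = 14.652 − 0.41022×12.1 + 0.007991×12.1² − 7.7774×10⁻⁵×12.1³ = 10.72 mg/L.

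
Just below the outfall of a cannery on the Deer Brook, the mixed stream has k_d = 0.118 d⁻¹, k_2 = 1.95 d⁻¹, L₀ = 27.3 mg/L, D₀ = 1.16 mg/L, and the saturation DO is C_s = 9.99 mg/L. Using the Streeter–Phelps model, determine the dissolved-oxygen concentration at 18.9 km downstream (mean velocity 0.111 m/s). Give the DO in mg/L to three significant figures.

Travel time t = x/v = 18.9 km / (0.111 m/s) = 18900 m / 0.111 m/s = 170300 s = 1.971 d.
k_d L₀/(k_2−k_d) = 0.118×27.3/(1.95−0.118) = 3.221/1.832 = 1.758 mg/L.
e^(−k_d t) = e^(−0.118×1.971) = 0.7925; e^(−k_2 t) = e^(−1.95×1.971) = 0.02143.
D = 1.758 × (0.7925 − 0.02143) + 1.16 × 0.02143 = 1.356 + 0.02486 = 1.381 mg/L.
DO = C_s − D = 9.99 − 1.381 = 8.609 mg/L.

DO ≈ 8.61 mg/L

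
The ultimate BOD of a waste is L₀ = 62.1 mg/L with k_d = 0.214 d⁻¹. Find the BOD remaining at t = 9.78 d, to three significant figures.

L_t = L₀ e^(−k_d t) = 62.1 × e^(−0.214×9.78) = 62.1 × 0.1233 = 7.659 mg/L.

L ≈ 7.66 mg/L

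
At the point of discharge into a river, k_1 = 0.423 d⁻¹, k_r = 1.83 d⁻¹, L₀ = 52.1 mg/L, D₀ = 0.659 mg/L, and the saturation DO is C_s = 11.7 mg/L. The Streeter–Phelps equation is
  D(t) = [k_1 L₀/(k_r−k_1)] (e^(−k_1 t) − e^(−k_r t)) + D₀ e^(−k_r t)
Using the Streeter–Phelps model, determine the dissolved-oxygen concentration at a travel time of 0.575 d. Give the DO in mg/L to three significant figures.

DO ≈ 4.66 mg/L

k_1 L₀/(k_r−k_1) = 0.423×52.1/(1.83−0.423) = 22.04/1.407 = 15.66 mg/L.
e^(−k_1 t) = e^(−0.423×0.5750) = 0.7841; e^(−k_r t) = e^(−1.83×0.5750) = 0.3492.
D = 15.66 × (0.7841 − 0.3492) + 0.659 × 0.3492 = 6.813 + 0.2301 = 7.043 mg/L.
DO = C_s − D = 11.7 − 7.043 = 4.657 mg/L.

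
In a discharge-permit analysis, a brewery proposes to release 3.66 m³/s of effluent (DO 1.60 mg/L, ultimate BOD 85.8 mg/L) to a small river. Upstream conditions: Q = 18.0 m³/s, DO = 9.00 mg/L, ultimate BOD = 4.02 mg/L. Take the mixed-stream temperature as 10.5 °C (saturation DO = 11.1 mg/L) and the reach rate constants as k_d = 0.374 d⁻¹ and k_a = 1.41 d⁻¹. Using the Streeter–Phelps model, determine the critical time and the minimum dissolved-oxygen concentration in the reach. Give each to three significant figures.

t_c ≈ 0.572 d; minimum DO ≈ 7.28 mg/L

Mixed DO = (18.0×9.00 + 3.66×1.60)/(18.0+3.66) = 167.9/21.66 = 7.750 mg/L.
Mixed L₀ = (18.0×4.02 + 3.66×85.8)/(21.66) = 386.4/21.66 = 17.84 mg/L.
Initial deficit D₀ = C_s − DO₀ = 11.1 − 7.750 = 3.350 mg/L.
t_c = (1/1.036) ln[(1.41/0.374)(1 − 3.350×1.036/(0.374×17.84))] = 0.9653 × ln(1.809) = 0.5720 d.
D_c = (0.374/1.41) × 17.84 × e^(−0.374×0.5720) = 0.2652 × 17.84 × 0.8074 = 3.820 mg/L.
Minimum DO = 11.1 − 3.820 = 7.280 mg/L.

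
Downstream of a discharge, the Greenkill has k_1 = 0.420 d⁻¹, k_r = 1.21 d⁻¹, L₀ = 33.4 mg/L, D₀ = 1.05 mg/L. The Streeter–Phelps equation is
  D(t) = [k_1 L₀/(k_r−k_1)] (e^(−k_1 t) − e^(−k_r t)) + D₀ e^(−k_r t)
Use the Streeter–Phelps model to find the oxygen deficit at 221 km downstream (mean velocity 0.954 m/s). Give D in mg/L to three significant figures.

D ≈ 5.11 mg/L

Travel time t = x/v = 221 km / (0.954 m/s) = 221000 m / 0.954 m/s = 231700 s = 2.681 d.
k_1 L₀/(k_r−k_1) = 0.420×33.4/(1.21−0.420) = 14.03/0.7900 = 17.76 mg/L.
e^(−k_1 t) = e^(−0.420×2.681) = 0.3243; e^(−k_r t) = e^(−1.21×2.681) = 0.03900.
D = 17.76 × (0.3243 − 0.03900) + 1.05 × 0.03900 = 5.066 + 0.04095 = 5.107 mg/L.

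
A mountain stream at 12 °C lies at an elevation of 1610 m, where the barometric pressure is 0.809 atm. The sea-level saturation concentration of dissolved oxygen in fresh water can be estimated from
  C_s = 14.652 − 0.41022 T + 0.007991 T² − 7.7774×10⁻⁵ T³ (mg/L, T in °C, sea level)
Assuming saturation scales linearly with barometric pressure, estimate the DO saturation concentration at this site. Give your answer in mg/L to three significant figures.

C_s ≈ 8.69 mg/L

At sea level: C_s = 14.652 − 0.41022×12 + 0.007991×12² − 7.7774×10⁻⁵×12³ = 10.75 mg/L.
Pressure correction: C_s' = 10.75 × 0.809 = 8.693 mg/L.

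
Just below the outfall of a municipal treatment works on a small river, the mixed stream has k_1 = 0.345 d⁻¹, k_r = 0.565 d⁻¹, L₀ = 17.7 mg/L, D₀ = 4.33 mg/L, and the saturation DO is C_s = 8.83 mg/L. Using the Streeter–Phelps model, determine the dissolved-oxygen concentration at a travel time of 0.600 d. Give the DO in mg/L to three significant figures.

DO ≈ 2.95 mg/L

k_1 L₀/(k_r−k_1) = 0.345×17.7/(0.565−0.345) = 6.106/0.2200 = 27.76 mg/L.
e^(−k_1 t) = e^(−0.345×0.6000) = 0.8130; e^(−k_r t) = e^(−0.565×0.6000) = 0.7125.
D = 27.76 × (0.8130 − 0.7125) + 4.33 × 0.7125 = 2.791 + 3.085 = 5.876 mg/L.
DO = C_s − D = 8.83 − 5.876 = 2.954 mg/L.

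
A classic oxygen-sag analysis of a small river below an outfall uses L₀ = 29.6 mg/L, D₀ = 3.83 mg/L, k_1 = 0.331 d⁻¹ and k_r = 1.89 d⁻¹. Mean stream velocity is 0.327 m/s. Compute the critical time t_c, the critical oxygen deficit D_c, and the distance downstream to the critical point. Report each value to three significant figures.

t_c ≈ 0.514 d; D_c ≈ 4.37 mg/L; x_c ≈ 14.5 km

t_c = [1/(k_r−k_1)] ln[(k_r/k_1)(1 − D₀(k_r−k_1)/(k_1 L₀))]
= [1/(1.89−0.331)] ln[(1.89/0.331)(1 − 3.83×1.559/(0.331×29.6))]
= (1/1.559) ln[5.710 × 0.3906] = 0.6414 × ln(2.230) = 0.6414 × 0.8021 = 0.5145 d.
L(t_c) = L₀ e^(−k_1 t_c) = 29.6 × 0.8434 = 24.97 mg/L, and at the critical point k_r D_c = k_1 L, so D_c = (0.331/1.89) × 24.97 = 4.372 mg/L.
x_c = v t_c = 0.327 m/s × 0.5145 d × 86400 s/d = 14540 m ≈ 14.5 km.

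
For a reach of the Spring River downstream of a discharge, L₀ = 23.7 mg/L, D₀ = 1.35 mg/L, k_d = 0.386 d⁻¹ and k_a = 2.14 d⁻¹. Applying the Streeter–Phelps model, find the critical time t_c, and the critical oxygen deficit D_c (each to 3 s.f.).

t_c = [1/(k_a−k_d)] ln[(k_a/k_d)(1 − D₀(k_a−k_d)/(k_d L₀))]
= [1/(2.14−0.386)] ln[(2.14/0.386)(1 − 1.35×1.754/(0.386×23.7))]
= (1/1.754) ln[5.544 × 0.7412] = 0.5701 × ln(4.109) = 0.5701 × 1.413 = 0.8057 d.
D_c = (k_d/k_a) L₀ e^(−k_d t_c) = (0.386/2.14) × 23.7 × e^(−0.386×0.8057) = 0.1804 × 23.7 × 0.7327 = 3.132 mg/L.

t_c ≈ 0.806 d; D_c ≈ 3.13 mg/L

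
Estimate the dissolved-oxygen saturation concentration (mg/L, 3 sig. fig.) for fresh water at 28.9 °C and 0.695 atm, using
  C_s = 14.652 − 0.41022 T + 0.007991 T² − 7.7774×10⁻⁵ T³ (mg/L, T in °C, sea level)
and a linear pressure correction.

C_s ≈ 5.28 mg/L

At sea level: C_s = 14.652 − 0.41022×28.9 + 0.007991×28.9² − 7.7774×10⁻⁵×28.9³ = 7.594 mg/L.
Pressure correction: C_s' = 7.594 × 0.695 = 5.278 mg/L.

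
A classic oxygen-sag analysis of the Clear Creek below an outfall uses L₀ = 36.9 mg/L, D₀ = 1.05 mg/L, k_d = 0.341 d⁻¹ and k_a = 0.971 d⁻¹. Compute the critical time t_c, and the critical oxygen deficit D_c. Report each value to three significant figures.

At the critical point dD/dt = 0, so k_d L₀ e^(−k_d t) = k_a D. Substituting D(t) from the Streeter–Phelps equation and solving for t gives
t_c = ln[(k_a/k_d)(1 − D₀(k_a−k_d)/(k_d L₀))] / (k_a−k_d).
Here k_a−k_d = 0.6300 d⁻¹ and 1 − D₀(k_a−k_d)/(k_d L₀) = 1 − 1.05×0.6300/(0.341×36.9) = 0.9474, so
t_c = ln(2.848 × 0.9474) / 0.6300 = 0.9924 / 0.6300 = 1.575 d.
L(t_c) = L₀ e^(−k_d t_c) = 36.9 × 0.5844 = 21.56 mg/L, and at the critical point k_a D_c = k_d L, so D_c = (0.341/0.971) × 21.56 = 7.573 mg/L.

t_c ≈ 1.58 d; D_c ≈ 7.57 mg/L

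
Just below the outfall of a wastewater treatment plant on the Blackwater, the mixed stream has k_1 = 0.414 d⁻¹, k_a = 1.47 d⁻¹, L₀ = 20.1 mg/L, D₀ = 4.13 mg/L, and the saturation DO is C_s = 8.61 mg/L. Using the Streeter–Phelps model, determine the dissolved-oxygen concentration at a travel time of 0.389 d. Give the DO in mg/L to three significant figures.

k_1 L₀/(k_a−k_1) = 0.414×20.1/(1.47−0.414) = 8.321/1.056 = 7.880 mg/L.
e^(−k_1 t) = e^(−0.414×0.3890) = 0.8513; e^(−k_a t) = e^(−1.47×0.3890) = 0.5645.
D = 7.880 × (0.8513 − 0.5645) + 4.13 × 0.5645 = 2.260 + 2.331 = 4.591 mg/L.
DO = C_s − D = 8.61 − 4.591 = 4.019 mg/L.

DO ≈ 4.02 mg/L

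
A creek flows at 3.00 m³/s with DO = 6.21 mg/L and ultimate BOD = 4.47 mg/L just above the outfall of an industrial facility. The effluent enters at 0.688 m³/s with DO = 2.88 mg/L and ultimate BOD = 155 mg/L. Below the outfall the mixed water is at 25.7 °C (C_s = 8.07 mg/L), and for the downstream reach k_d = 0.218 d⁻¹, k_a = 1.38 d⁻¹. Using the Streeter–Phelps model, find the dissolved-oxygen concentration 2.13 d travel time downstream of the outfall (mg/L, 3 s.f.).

DO ≈ 4.42 mg/L

Mixed DO = (3.00×6.21 + 0.688×2.88)/(3.00+0.688) = 20.61/3.688 = 5.589 mg/L.
Mixed L₀ = (3.00×4.47 + 0.688×155)/(3.688) = 120.0/3.688 = 32.55 mg/L.
Initial deficit D₀ = C_s − DO₀ = 8.07 − 5.589 = 2.481 mg/L.
D(2.13) = [0.218×32.55/(1.38−0.218)](e^(−0.218×2.13) − e^(−1.38×2.13)) + 2.481 e^(−1.38×2.13)
= 6.107 × (0.6285 − 0.05290) + 2.481 × 0.05290 = 3.647 mg/L.
DO = 8.07 − 3.647 = 4.423 mg/L.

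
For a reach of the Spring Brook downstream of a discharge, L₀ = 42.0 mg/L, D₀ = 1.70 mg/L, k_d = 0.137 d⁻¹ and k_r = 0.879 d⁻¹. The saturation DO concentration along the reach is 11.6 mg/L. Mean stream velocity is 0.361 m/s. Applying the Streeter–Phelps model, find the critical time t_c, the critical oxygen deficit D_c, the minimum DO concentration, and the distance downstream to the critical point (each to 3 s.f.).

t_c ≈ 2.17 d; D_c ≈ 4.86 mg/L; min DO ≈ 6.74 mg/L; x_c ≈ 67.7 km

At the critical point dD/dt = 0, so k_d L₀ e^(−k_d t) = k_r D. Substituting D(t) from the Streeter–Phelps equation and solving for t gives
t_c = ln[(k_r/k_d)(1 − D₀(k_r−k_d)/(k_d L₀))] / (k_r−k_d).
Here k_r−k_d = 0.7420 d⁻¹ and 1 − D₀(k_r−k_d)/(k_d L₀) = 1 − 1.70×0.7420/(0.137×42.0) = 0.7808, so
t_c = ln(6.416 × 0.7808) / 0.7420 = 1.611 / 0.7420 = 2.172 d.
L(t_c) = L₀ e^(−k_d t_c) = 42.0 × 0.7427 = 31.19 mg/L, and at the critical point k_r D_c = k_d L, so D_c = (0.137/0.879) × 31.19 = 4.862 mg/L.
Minimum DO = C_s − D_c = 11.6 − 4.862 = 6.738 mg/L.
x_c = v t_c = 0.361 m/s × 2.172 d × 86400 s/d = 67730 m ≈ 67.7 km.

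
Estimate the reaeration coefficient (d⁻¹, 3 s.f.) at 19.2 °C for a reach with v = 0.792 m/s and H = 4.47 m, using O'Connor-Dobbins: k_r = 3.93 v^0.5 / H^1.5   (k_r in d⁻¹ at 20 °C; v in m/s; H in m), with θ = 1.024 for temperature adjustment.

k_r ≈ 0.363 d⁻¹

k_r(20) = 3.93 × 0.792^0.5 / 4.47^1.5 = 3.93 × 0.8899 / 9.451 = 0.3701 d⁻¹.
k_r(19.2) = 0.3701 × 1.024^(19.2−20) = 0.3701 × 0.9812 = 0.3631 d⁻¹.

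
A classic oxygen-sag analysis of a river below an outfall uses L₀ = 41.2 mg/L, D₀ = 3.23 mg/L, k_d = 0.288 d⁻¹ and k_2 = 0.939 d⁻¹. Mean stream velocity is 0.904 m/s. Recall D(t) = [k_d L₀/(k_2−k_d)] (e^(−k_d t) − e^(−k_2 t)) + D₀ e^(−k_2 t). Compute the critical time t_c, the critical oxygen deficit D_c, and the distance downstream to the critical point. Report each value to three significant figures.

t_c = [1/(k_2−k_d)] ln[(k_2/k_d)(1 − D₀(k_2−k_d)/(k_d L₀))]
= [1/(0.939−0.288)] ln[(0.939/0.288)(1 − 3.23×0.6510/(0.288×41.2))]
= (1/0.6510) ln[3.260 × 0.8228] = 1.536 × ln(2.683) = 1.536 × 0.9868 = 1.516 d.
L(t_c) = L₀ e^(−k_d t_c) = 41.2 × 0.6463 = 26.63 mg/L, and at the critical point k_2 D_c = k_d L, so D_c = (0.288/0.939) × 26.63 = 8.166 mg/L.
x_c = v t_c = 0.904 m/s × 1.516 d × 86400 s/d = 118400 m ≈ 118 km.

t_c ≈ 1.52 d; D_c ≈ 8.17 mg/L; x_c ≈ 118 km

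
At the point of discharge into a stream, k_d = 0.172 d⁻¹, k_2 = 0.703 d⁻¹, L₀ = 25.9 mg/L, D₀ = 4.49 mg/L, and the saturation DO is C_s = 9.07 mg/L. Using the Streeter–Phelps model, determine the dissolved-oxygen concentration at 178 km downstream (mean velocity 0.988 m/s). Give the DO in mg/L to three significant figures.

Travel time t = x/v = 178 km / (0.988 m/s) = 178000 m / 0.988 m/s = 180200 s = 2.085 d.
k_d L₀/(k_2−k_d) = 0.172×25.9/(0.703−0.172) = 4.455/0.5310 = 8.389 mg/L.
e^(−k_d t) = e^(−0.172×2.085) = 0.6986; e^(−k_2 t) = e^(−0.703×2.085) = 0.2309.
D = 8.389 × (0.6986 − 0.2309) + 4.49 × 0.2309 = 3.924 + 1.037 = 4.961 mg/L.
DO = C_s − D = 9.07 − 4.961 = 4.109 mg/L.

DO ≈ 4.11 mg/L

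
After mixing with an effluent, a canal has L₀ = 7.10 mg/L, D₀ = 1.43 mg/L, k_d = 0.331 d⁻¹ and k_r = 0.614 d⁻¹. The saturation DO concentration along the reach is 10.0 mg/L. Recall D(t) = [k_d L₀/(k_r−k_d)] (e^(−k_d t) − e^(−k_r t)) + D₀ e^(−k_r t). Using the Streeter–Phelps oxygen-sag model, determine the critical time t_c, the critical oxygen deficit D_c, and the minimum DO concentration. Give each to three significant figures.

t_c ≈ 1.52 d; D_c ≈ 2.32 mg/L; min DO ≈ 7.68 mg/L

t_c = [1/(k_r−k_d)] ln[(k_r/k_d)(1 − D₀(k_r−k_d)/(k_d L₀))]
= [1/(0.614−0.331)] ln[(0.614/0.331)(1 − 1.43×0.2830/(0.331×7.10))]
= (1/0.2830) ln[1.855 × 0.8278] = 3.534 × ln(1.536) = 3.534 × 0.4289 = 1.516 d.
L(t_c) = L₀ e^(−k_d t_c) = 7.10 × 0.6055 = 4.299 mg/L, and at the critical point k_r D_c = k_d L, so D_c = (0.331/0.614) × 4.299 = 2.318 mg/L.
Minimum DO = C_s − D_c = 10.0 − 2.318 = 7.682 mg/L.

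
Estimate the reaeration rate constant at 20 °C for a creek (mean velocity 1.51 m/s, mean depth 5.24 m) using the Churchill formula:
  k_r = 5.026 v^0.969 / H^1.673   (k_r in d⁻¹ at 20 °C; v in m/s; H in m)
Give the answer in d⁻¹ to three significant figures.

k_r ≈ 0.469 d⁻¹

k_r = 5.026 × 1.51^0.969 / 5.24^1.673 = 5.026 × 1.491 / 15.98 = 0.4690 d⁻¹.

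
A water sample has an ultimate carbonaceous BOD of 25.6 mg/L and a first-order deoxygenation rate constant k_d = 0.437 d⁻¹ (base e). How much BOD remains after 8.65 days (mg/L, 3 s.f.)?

L_t = L₀ e^(−k_d t) = 25.6 × e^(−0.437×8.65) = 25.6 × 0.02282 = 0.5842 mg/L.

L ≈ 0.584 mg/L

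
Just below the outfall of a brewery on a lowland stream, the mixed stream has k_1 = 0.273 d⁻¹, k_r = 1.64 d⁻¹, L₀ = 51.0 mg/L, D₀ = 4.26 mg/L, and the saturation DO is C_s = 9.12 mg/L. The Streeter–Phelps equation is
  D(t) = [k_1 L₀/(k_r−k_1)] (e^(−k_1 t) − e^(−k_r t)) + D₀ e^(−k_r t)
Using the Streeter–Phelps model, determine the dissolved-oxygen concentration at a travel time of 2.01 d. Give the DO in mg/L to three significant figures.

DO ≈ 3.46 mg/L

k_1 L₀/(k_r−k_1) = 0.273×51.0/(1.64−0.273) = 13.92/1.367 = 10.19 mg/L.
e^(−k_1 t) = e^(−0.273×2.010) = 0.5777; e^(−k_r t) = e^(−1.64×2.010) = 0.03702.
D = 10.19 × (0.5777 − 0.03702) + 4.26 × 0.03702 = 5.507 + 0.1577 = 5.664 mg/L.
DO = C_s − D = 9.12 − 5.664 = 3.456 mg/L.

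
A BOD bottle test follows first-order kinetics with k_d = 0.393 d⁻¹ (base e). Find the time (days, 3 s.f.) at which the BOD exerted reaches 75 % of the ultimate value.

t ≈ 3.53 d

y/L₀ = 1 − e^(−k_d t) = 0.75 ⇒ e^(−k_d t) = 0.250
t = −ln(0.250) / 0.393 = 1.386 / 0.393 = 3.527 d.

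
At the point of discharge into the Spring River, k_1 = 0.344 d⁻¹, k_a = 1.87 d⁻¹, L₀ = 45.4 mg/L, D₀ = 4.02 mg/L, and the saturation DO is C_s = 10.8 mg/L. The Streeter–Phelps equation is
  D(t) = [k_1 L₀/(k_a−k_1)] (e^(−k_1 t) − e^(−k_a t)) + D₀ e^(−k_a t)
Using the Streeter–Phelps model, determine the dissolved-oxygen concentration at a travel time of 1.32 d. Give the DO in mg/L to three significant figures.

DO ≈ 4.83 mg/L

k_1 L₀/(k_a−k_1) = 0.344×45.4/(1.87−0.344) = 15.62/1.526 = 10.23 mg/L.
e^(−k_1 t) = e^(−0.344×1.320) = 0.6350; e^(−k_a t) = e^(−1.87×1.320) = 0.08472.
D = 10.23 × (0.6350 − 0.08472) + 4.02 × 0.08472 = 5.632 + 0.3406 = 5.973 mg/L.
DO = C_s − D = 10.8 − 5.973 = 4.827 mg/L.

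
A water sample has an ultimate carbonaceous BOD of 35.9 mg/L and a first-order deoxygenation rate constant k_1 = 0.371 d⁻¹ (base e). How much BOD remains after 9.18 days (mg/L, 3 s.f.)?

L_t = L₀ e^(−k_1 t) = 35.9 × e^(−0.371×9.18) = 35.9 × 0.03318 = 1.191 mg/L.

L ≈ 1.19 mg/L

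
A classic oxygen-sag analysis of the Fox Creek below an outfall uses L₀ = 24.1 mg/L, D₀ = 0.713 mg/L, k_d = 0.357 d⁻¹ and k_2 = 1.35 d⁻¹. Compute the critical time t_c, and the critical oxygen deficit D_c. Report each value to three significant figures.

t_c ≈ 1.25 d; D_c ≈ 4.07 mg/L

t_c = [1/(k_2−k_d)] ln[(k_2/k_d)(1 − D₀(k_2−k_d)/(k_d L₀))]
= [1/(1.35−0.357)] ln[(1.35/0.357)(1 − 0.713×0.9930/(0.357×24.1))]
= (1/0.9930) ln[3.782 × 0.9177] = 1.007 × ln(3.470) = 1.007 × 1.244 = 1.253 d.
D_c = (k_d/k_2) L₀ e^(−k_d t_c) = (0.357/1.35) × 24.1 × e^(−0.357×1.253) = 0.2644 × 24.1 × 0.6393 = 4.075 mg/L.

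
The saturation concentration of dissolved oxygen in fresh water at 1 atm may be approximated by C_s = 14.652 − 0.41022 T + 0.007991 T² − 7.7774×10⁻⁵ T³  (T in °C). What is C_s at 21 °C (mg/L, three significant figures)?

C_s = 14.652 − 0.41022×21 + 0.007991×21² − 7.7774×10⁻⁵×21³ = 8.841 mg/L.

C_s ≈ 8.84 mg/L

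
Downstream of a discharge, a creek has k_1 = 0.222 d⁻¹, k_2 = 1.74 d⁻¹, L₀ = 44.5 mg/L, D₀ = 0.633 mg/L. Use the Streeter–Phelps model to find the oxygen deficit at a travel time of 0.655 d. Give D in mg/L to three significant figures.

D ≈ 3.75 mg/L

k_1 L₀/(k_2−k_1) = 0.222×44.5/(1.74−0.222) = 9.879/1.518 = 6.508 mg/L.
e^(−k_1 t) = e^(−0.222×0.6550) = 0.8647; e^(−k_2 t) = e^(−1.74×0.6550) = 0.3199.
D = 6.508 × (0.8647 − 0.3199) + 0.633 × 0.3199 = 3.545 + 0.2025 = 3.748 mg/L.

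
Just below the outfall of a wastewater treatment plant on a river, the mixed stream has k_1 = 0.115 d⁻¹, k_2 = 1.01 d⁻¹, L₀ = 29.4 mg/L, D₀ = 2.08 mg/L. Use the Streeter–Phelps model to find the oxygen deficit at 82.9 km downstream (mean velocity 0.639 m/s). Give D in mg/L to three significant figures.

D ≈ 2.81 mg/L

Travel time t = x/v = 82.9 km / (0.639 m/s) = 82900 m / 0.639 m/s = 129700 s = 1.502 d.
k_1 L₀/(k_2−k_1) = 0.115×29.4/(1.01−0.115) = 3.381/0.8950 = 3.778 mg/L.
e^(−k_1 t) = e^(−0.115×1.502) = 0.8414; e^(−k_2 t) = e^(−1.01×1.502) = 0.2195.
D = 3.778 × (0.8414 − 0.2195) + 2.08 × 0.2195 = 2.349 + 0.4565 = 2.806 mg/L.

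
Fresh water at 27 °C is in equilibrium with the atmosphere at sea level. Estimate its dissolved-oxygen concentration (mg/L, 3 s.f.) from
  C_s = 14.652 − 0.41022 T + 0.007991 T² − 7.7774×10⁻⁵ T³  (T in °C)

C_s ≈ 7.87 mg/L

C_s = 14.652 − 0.41022×27 + 0.007991×27² − 7.7774×10⁻⁵×27³ = 7.871 mg/L.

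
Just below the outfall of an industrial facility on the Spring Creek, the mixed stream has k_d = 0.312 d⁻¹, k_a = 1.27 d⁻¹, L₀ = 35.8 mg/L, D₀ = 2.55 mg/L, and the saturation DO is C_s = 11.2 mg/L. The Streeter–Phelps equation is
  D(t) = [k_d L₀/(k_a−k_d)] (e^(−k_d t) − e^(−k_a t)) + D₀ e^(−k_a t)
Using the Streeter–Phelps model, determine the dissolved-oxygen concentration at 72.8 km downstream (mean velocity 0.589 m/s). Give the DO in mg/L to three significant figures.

Travel time t = x/v = 72.8 km / (0.589 m/s) = 72800 m / 0.589 m/s = 123600 s = 1.431 d.
k_d L₀/(k_a−k_d) = 0.312×35.8/(1.27−0.312) = 11.17/0.9580 = 11.66 mg/L.
e^(−k_d t) = e^(−0.312×1.431) = 0.6400; e^(−k_a t) = e^(−1.27×1.431) = 0.1625.
D = 11.66 × (0.6400 − 0.1625) + 2.55 × 0.1625 = 5.566 + 0.4145 = 5.981 mg/L.
DO = C_s − D = 11.2 − 5.981 = 5.219 mg/L.

DO ≈ 5.22 mg/L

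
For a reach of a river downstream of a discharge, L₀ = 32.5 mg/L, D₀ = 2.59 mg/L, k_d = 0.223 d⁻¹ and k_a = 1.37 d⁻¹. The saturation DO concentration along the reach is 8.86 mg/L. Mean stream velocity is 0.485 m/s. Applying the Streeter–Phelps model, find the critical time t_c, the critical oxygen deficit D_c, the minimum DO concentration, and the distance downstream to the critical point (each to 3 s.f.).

t_c ≈ 1.12 d; D_c ≈ 4.12 mg/L; min DO ≈ 4.74 mg/L; x_c ≈ 47.1 km

With k_a/k_d = 6.143 and 1 − D₀(k_a−k_d)/(k_d L₀) = 0.5901,
t_c = ln(6.143 × 0.5901) / (1.37 − 0.223) = ln(3.625) / 1.147 = 1.288/1.147 = 1.123 d.
L(t_c) = L₀ e^(−k_d t_c) = 32.5 × 0.7785 = 25.30 mg/L, and at the critical point k_a D_c = k_d L, so D_c = (0.223/1.37) × 25.30 = 4.118 mg/L.
Minimum DO = C_s − D_c = 8.86 − 4.118 = 4.742 mg/L.
x_c = v t_c = 0.485 m/s × 1.123 d × 86400 s/d = 47050 m ≈ 47.1 km.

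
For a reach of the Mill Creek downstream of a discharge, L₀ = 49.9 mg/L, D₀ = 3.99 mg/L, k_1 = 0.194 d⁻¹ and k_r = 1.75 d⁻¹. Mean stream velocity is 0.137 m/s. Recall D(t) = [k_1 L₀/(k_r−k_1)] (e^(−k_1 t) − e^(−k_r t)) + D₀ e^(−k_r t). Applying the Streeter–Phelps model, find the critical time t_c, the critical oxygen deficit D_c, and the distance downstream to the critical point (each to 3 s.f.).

t_c ≈ 0.755 d; D_c ≈ 4.78 mg/L; x_c ≈ 8.93 km

t_c = [1/(k_r−k_1)] ln[(k_r/k_1)(1 − D₀(k_r−k_1)/(k_1 L₀))]
= [1/(1.75−0.194)] ln[(1.75/0.194)(1 − 3.99×1.556/(0.194×49.9))]
= (1/1.556) ln[9.021 × 0.3587] = 0.6427 × ln(3.235) = 0.6427 × 1.174 = 0.7546 d.
L(t_c) = L₀ e^(−k_1 t_c) = 49.9 × 0.8638 = 43.10 mg/L, and at the critical point k_r D_c = k_1 L, so D_c = (0.194/1.75) × 43.10 = 4.778 mg/L.
x_c = v t_c = 0.137 m/s × 0.7546 d × 86400 s/d = 8932 m ≈ 8.93 km.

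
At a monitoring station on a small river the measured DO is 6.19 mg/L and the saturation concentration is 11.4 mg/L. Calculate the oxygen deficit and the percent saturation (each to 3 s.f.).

D = C_s − C = 11.4 − 6.19 = 5.21 mg/L.
% saturation = 6.19/11.4 × 100 = 54.3 %.

D ≈ 5.21 mg/L; 54.3 % saturation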